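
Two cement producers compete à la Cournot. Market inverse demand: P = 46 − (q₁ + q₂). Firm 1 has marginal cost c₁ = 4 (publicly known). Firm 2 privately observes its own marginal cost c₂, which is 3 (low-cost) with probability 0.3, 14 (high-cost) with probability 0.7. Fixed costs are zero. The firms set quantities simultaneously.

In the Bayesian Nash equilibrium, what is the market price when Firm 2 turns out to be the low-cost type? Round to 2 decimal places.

16.38

Type-c best response for Firm 2: q₂(c) = (46 − c)/2 − q₁/2.
Firm 1 maximizes expected profit; its first-order condition is 46 − 2q₁ − E[q₂] − 4 = 0.
Substituting E[q₂] and solving: E[c₂] = 10.7, so q₁ = (46 − 2·4 + 10.7)/3 = 16.2333.
q₂(low-cost) = 13.3833, so P = 46 − (16.2333 + 13.3833) = 16.3833.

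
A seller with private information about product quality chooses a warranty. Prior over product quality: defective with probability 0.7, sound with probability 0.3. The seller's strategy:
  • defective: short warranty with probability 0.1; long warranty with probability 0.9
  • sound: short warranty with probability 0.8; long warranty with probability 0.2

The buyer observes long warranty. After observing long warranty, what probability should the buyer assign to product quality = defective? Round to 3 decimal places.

P(long warranty) = 0.7·0.9 + 0.3·0.2 = 0.69
P(defective | long warranty) = (0.7·0.9) / 0.69 = 0.63 / 0.69 = 0.913043

0.913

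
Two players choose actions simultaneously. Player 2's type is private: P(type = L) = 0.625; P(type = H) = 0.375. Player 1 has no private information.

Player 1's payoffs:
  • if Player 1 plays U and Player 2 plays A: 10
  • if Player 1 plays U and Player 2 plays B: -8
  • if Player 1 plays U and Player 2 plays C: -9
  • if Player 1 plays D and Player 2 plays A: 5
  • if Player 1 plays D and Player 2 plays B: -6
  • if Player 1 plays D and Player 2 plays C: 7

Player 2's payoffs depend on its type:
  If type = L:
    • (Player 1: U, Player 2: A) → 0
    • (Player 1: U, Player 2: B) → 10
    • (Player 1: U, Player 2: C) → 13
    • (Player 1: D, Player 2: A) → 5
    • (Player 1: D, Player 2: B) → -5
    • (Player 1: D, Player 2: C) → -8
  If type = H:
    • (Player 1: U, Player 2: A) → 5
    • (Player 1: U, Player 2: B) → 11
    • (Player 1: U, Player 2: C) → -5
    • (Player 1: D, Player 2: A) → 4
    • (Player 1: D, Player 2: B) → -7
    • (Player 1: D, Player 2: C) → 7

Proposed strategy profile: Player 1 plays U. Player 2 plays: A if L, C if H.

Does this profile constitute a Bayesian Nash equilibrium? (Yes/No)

No

Player 1 plays U: E[U] = 0.625·(10) + 0.375·(-9) = 2.875; E[D] = 5.75. Not best-responding. ✗
Player 2 (type L), facing U: A gives 0, B gives 10, C gives 13. Proposed A is not best — profitable deviation exists. ✗
Player 2 (type H), facing U: A gives 5, B gives 11, C gives -5. Proposed C is not best — profitable deviation exists. ✗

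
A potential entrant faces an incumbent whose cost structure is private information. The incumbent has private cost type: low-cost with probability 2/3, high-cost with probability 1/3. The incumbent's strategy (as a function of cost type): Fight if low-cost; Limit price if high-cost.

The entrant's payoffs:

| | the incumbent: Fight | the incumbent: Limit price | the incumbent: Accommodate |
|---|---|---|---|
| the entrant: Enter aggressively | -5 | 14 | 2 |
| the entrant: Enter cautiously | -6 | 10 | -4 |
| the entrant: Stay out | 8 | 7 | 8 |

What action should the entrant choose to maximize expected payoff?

E[Enter aggressively] = 2/3·(-5) + 1/3·(14) = 4/3
E[Enter cautiously] = 2/3·(-6) + 1/3·(10) = -2/3
E[Stay out] = 2/3·(8) + 1/3·(7) = 23/3
Best response: Stay out (23/3 is the largest).

Stay out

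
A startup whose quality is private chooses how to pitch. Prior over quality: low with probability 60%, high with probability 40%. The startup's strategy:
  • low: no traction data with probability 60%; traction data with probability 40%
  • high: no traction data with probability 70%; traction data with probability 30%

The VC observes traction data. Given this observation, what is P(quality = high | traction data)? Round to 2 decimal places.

P(traction data) = 0.6·0.4 + 0.4·0.3 = 0.36
P(high | traction data) = (0.4·0.3) / 0.36 = 0.12 / 0.36 = 0.333333

0.33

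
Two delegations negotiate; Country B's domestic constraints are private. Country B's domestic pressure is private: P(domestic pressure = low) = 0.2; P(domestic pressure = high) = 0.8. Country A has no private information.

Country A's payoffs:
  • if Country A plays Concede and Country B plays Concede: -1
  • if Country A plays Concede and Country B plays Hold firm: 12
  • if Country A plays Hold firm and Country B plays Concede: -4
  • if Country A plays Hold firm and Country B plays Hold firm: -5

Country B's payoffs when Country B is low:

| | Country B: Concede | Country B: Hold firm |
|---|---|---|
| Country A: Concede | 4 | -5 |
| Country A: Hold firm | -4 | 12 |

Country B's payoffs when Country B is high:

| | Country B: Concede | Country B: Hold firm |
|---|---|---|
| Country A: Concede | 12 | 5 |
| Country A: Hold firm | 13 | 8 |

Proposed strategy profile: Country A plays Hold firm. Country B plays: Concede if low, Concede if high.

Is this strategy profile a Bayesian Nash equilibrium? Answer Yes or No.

No

A profile is a BNE iff every type of every player is best-responding given beliefs about the other side.
Country A plays Hold firm: E[Hold firm] = 0.2·(-4) + 0.8·(-4) = -4; E[Concede] = -1. Not best-responding. ✗
Country B (domestic pressure low), facing Hold firm: Concede gives -4, Hold firm gives 12. Proposed Concede is not best — profitable deviation exists. ✗
Country B (domestic pressure high), facing Hold firm: Concede gives 13, Hold firm gives 8. Proposed Concede is best. ✓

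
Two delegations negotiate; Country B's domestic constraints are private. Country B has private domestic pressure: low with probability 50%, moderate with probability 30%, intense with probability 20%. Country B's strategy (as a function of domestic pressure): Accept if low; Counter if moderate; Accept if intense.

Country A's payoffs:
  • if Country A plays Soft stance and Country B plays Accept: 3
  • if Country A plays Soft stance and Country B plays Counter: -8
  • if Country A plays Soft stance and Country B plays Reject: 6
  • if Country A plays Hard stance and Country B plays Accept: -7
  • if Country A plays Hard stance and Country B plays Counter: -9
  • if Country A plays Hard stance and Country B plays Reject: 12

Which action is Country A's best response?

Soft stance

Compute Country A's expected payoff for each action, taking the expectation over Country B's type.
E[Soft stance] = 0.5·(3) + 0.3·(-8) + 0.2·(3) = -0.3
E[Hard stance] = 0.5·(-7) + 0.3·(-9) + 0.2·(-7) = -7.6
Best response: Soft stance (-0.3 is the largest).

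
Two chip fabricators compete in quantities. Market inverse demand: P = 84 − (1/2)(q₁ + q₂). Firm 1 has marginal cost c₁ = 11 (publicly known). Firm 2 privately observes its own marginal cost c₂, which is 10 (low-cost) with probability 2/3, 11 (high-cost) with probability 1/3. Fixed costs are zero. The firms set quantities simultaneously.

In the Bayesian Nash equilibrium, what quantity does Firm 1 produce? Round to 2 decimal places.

Each type of Firm 2 best-responds to q₁; Firm 1 best-responds to the expected q₂ over Firm 2's types.
Firm 2 with cost c maximizes (84 − (1/2)(q₁+q₂) − c)·q₂, giving q₂(c) = (84 − c − (1/2)q₁).
E[c₂] = 2/3·10 + 1/3·11 = 10.3333
Firm 1's FOC against E[q₂] yields q₁ = (84 − 2·11 + E[c₂])/(3/2) = (84 − 22 + 10.3333)/(3/2) = 48.2222.

48.22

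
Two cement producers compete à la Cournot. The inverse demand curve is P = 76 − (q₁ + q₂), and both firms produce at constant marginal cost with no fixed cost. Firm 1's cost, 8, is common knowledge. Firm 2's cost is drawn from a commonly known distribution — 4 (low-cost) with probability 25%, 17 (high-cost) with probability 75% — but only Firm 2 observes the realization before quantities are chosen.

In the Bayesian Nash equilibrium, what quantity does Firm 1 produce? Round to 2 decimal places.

24.58

Each type of Firm 2 best-responds to q₁; Firm 1 best-responds to the expected q₂ over Firm 2's types.
Firm 2 with cost c maximizes (76 − (q₁+q₂) − c)·q₂, giving q₂(c) = (76 − c − q₁)/2.
E[c₂] = 0.25·4 + 0.75·17 = 13.75
Firm 1's FOC against E[q₂] yields q₁ = (76 − 2·8 + E[c₂])/3 = (76 − 16 + 13.75)/3 = 24.5833.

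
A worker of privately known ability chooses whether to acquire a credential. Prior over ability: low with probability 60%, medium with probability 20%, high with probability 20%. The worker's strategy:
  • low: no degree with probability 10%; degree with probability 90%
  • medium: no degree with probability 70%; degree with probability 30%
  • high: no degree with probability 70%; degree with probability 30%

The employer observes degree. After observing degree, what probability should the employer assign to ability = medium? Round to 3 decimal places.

0.091

Apply Bayes' rule using the sender's strategy as the likelihood.
P(degree) = 0.6·0.9 + 0.2·0.3 + 0.2·0.3 = 0.66
P(medium | degree) = (0.2·0.3) / 0.66 = 0.06 / 0.66 = 0.0909091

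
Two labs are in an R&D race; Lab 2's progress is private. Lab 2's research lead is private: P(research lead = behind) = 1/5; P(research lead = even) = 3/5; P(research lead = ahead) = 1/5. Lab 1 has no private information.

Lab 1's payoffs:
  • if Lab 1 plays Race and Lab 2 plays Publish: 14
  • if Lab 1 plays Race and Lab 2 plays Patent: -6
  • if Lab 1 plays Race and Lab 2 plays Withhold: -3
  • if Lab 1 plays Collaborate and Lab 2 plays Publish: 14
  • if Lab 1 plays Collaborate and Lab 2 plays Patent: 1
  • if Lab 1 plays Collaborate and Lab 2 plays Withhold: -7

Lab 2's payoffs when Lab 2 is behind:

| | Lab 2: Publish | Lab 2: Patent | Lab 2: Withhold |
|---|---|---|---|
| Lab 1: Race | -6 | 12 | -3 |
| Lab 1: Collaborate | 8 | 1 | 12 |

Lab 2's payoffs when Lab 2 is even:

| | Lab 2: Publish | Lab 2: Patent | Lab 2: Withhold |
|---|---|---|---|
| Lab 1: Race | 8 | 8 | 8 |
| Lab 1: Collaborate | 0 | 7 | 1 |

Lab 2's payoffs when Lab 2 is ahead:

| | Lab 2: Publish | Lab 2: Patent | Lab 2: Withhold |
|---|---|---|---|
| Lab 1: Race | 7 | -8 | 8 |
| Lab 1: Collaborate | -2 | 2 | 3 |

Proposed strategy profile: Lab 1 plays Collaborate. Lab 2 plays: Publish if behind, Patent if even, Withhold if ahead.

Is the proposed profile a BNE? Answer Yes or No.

Lab 1 plays Collaborate: E[Collaborate] = 1/5·(14) + 3/5·(1) + 1/5·(-7) = 2; E[Race] = -7/5. Best-responding. ✓
Lab 2 (research lead behind), facing Collaborate: Publish gives 8, Patent gives 1, Withhold gives 12. Proposed Publish is not best — profitable deviation exists. ✗
Lab 2 (research lead even), facing Collaborate: Publish gives 0, Patent gives 7, Withhold gives 1. Proposed Patent is best. ✓
Lab 2 (research lead ahead), facing Collaborate: Publish gives -2, Patent gives 2, Withhold gives 3. Proposed Withhold is best. ✓

No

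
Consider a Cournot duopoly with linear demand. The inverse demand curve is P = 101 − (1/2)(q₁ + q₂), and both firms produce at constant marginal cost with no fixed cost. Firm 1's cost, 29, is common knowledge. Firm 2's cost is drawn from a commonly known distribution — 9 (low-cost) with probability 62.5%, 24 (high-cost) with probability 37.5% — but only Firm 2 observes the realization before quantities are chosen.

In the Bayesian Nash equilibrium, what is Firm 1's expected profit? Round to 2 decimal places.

737.92

Firm 2 with cost c maximizes (101 − (1/2)(q₁+q₂) − c)·q₂, giving q₂(c) = (101 − c − (1/2)q₁).
E[c₂] = 0.625·9 + 0.375·24 = 14.625
Firm 1's FOC against E[q₂] yields q₁ = (101 − 2·29 + E[c₂])/(3/2) = (101 − 58 + 14.625)/(3/2) = 38.4167.
E[P] = 101 − (1/2)·(q₁ + E[q₂]) = 48.2083; Firm 1's expected profit = (E[P] − 29)·q₁ = (48.2083 − 29)·38.4167 = 737.92.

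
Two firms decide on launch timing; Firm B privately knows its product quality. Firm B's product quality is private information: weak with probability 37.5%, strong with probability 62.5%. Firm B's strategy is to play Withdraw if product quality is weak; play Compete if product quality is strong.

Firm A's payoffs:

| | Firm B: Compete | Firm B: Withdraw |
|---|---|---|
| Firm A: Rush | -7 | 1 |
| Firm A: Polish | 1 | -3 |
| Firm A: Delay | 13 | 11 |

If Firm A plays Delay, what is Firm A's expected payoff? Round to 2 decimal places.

12.25

E[Delay] = 0.375·11 + 0.625·13 = 4.125 + 8.125 = 12.25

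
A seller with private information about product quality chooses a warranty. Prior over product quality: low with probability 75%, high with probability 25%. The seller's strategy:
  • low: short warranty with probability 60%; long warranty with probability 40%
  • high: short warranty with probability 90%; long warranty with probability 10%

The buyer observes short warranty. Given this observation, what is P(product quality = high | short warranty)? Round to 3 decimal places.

0.333

P(short warranty) = 0.75·0.6 + 0.25·0.9 = 0.675
P(high | short warranty) = (0.25·0.9) / 0.675 = 0.225 / 0.675 = 0.333333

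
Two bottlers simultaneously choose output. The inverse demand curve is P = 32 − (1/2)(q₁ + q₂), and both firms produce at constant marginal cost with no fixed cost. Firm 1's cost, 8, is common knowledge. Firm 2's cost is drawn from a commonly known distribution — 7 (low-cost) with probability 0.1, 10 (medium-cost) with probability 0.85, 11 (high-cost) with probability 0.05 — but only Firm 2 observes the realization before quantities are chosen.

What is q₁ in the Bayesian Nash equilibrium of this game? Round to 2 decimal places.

Firm 2 with cost c maximizes (32 − (1/2)(q₁+q₂) − c)·q₂, giving q₂(c) = (32 − c − (1/2)q₁).
E[c₂] = 0.1·7 + 0.85·10 + 0.05·11 = 9.75
Firm 1's FOC against E[q₂] yields q₁ = (32 − 2·8 + E[c₂])/(3/2) = (32 − 16 + 9.75)/(3/2) = 17.1667.

17.17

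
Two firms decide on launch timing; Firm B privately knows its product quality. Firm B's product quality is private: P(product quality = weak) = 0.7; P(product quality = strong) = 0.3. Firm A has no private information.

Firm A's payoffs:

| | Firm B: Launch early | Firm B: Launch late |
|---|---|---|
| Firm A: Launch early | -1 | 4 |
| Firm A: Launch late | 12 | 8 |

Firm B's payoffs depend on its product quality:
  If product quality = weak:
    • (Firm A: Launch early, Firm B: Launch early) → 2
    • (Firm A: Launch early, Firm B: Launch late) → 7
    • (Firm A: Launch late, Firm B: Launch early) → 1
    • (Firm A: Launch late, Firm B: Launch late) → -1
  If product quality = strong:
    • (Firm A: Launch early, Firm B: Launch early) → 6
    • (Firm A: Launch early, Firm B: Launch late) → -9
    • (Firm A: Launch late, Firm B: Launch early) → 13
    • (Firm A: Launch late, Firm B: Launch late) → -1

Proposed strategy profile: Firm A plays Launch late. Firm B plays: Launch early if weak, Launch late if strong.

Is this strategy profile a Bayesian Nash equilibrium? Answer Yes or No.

Firm A plays Launch late: E[Launch late] = 0.7·(12) + 0.3·(8) = 10.8; E[Launch early] = 0.5. Best-responding. ✓
Firm B (product quality weak), facing Launch late: Launch early gives 1, Launch late gives -1. Proposed Launch early is best. ✓
Firm B (product quality strong), facing Launch late: Launch early gives 13, Launch late gives -1. Proposed Launch late is not best — profitable deviation exists. ✗

No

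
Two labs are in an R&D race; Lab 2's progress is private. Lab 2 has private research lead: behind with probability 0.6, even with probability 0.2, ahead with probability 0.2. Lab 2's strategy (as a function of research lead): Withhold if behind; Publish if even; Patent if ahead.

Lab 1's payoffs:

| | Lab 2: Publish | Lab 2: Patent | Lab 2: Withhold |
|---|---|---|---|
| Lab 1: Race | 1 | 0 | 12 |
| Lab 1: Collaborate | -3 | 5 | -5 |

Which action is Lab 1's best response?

E[Race] = 0.6·(12) + 0.2·(1) + 0.2·(0) = 7.4
E[Collaborate] = 0.6·(-5) + 0.2·(-3) + 0.2·(5) = -2.6
Best response: Race (7.4 is the largest).

Race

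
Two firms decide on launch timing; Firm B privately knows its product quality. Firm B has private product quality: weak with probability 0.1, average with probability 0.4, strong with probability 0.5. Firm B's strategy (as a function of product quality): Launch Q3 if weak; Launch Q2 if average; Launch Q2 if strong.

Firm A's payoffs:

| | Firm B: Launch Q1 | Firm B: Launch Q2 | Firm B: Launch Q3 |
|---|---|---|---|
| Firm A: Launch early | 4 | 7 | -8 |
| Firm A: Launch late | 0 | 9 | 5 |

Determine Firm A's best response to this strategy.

Compute Firm A's expected payoff for each action, taking the expectation over Firm B's type.
E[Launch early] = 0.1·(-8) + 0.4·(7) + 0.5·(7) = 5.5
E[Launch late] = 0.1·(5) + 0.4·(9) + 0.5·(9) = 8.6
Best response: Launch late (8.6 is the largest).

Launch late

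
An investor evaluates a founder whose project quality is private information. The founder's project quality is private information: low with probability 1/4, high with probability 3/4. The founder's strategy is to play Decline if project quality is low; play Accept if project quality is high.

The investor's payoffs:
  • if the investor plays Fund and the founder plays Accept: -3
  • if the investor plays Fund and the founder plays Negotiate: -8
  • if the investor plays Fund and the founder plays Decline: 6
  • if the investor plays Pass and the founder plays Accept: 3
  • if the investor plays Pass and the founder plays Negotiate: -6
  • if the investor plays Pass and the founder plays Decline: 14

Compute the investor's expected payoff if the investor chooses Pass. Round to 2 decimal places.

Take the expectation over the founder's project quality, weighting each type's action by its prior probability.
E[Pass] = 1/4·14 + 3/4·3 = 7/2 + 9/4 = 23/4

5.75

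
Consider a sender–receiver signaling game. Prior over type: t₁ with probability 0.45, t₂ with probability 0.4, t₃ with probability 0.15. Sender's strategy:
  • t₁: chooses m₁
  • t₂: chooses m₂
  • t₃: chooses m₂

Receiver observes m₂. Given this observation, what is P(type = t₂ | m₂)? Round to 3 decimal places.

0.727

Apply Bayes' rule using the sender's strategy as the likelihood.
P(m₂) = 0.45·0 + 0.4·1 + 0.15·1 = 0.55
P(t₂ | m₂) = (0.4·1) / 0.55 = 0.4 / 0.55 = 0.727273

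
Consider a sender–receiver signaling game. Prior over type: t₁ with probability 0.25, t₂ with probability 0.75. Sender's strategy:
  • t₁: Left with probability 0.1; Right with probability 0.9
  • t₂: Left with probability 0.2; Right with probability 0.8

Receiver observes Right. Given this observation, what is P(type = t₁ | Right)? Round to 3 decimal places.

0.273

Apply Bayes' rule using the sender's strategy as the likelihood.
P(Right) = 0.25·0.9 + 0.75·0.8 = 0.825
P(t₁ | Right) = (0.25·0.9) / 0.825 = 0.225 / 0.825 = 0.272727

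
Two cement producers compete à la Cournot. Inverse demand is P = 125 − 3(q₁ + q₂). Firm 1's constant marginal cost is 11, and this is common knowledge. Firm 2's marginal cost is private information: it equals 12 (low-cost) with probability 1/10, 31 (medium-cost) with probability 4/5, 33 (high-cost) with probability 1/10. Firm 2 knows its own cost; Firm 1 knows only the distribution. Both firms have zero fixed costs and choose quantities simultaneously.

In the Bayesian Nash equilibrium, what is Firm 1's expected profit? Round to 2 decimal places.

648.27

Each type of Firm 2 best-responds to q₁; Firm 1 best-responds to the expected q₂ over Firm 2's types.
Firm 2 with cost c maximizes (125 − 3(q₁+q₂) − c)·q₂, giving q₂(c) = (125 − c − 3q₁)/6.
E[c₂] = 1/10·12 + 4/5·31 + 1/10·33 = 29.3
Firm 1's FOC against E[q₂] yields q₁ = (125 − 2·11 + E[c₂])/9 = (125 − 22 + 29.3)/9 = 14.7.
E[P] = 125 − 3·(q₁ + E[q₂]) = 55.1; Firm 1's expected profit = (E[P] − 11)·q₁ = (55.1 − 11)·14.7 = 648.27.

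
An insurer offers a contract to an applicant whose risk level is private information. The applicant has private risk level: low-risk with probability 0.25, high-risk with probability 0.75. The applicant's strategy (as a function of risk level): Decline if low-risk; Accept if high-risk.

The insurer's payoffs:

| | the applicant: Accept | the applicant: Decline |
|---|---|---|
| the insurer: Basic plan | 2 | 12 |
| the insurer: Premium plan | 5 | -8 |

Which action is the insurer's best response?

E[Basic plan] = 0.25·(12) + 0.75·(2) = 4.5
E[Premium plan] = 0.25·(-8) + 0.75·(5) = 1.75
Best response: Basic plan (4.5 is the largest).

Basic plan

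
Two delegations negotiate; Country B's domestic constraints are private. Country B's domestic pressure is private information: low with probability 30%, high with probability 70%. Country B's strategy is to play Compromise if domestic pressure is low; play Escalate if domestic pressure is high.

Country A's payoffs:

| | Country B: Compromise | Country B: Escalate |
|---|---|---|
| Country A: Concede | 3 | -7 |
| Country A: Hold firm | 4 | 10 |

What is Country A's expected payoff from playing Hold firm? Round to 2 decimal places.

8.20

E[Hold firm] = 0.3·4 + 0.7·10 = 1.2 + 7 = 8.2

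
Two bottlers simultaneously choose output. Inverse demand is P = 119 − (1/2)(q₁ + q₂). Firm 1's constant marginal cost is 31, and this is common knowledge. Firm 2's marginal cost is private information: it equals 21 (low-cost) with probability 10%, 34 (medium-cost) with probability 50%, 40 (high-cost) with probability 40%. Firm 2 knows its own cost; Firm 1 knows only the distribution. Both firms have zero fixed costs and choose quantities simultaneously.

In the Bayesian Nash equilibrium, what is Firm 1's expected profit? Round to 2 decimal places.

Firm 2 with cost c maximizes (119 − (1/2)(q₁+q₂) − c)·q₂, giving q₂(c) = (119 − c − (1/2)q₁).
E[c₂] = 0.1·21 + 0.5·34 + 0.4·40 = 35.1
Firm 1's FOC against E[q₂] yields q₁ = (119 − 2·31 + E[c₂])/(3/2) = (119 − 62 + 35.1)/(3/2) = 61.4.
E[P] = 119 − (1/2)·(q₁ + E[q₂]) = 61.7; Firm 1's expected profit = (E[P] − 31)·q₁ = (61.7 − 31)·61.4 = 1884.98.

1884.98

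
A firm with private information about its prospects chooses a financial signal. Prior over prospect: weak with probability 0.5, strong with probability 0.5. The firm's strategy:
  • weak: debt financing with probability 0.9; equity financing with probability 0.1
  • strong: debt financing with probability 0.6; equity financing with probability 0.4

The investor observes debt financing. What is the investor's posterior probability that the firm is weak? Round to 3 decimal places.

P(debt financing) = 0.5·0.9 + 0.5·0.6 = 0.75
P(weak | debt financing) = (0.5·0.9) / 0.75 = 0.45 / 0.75 = 0.6

0.600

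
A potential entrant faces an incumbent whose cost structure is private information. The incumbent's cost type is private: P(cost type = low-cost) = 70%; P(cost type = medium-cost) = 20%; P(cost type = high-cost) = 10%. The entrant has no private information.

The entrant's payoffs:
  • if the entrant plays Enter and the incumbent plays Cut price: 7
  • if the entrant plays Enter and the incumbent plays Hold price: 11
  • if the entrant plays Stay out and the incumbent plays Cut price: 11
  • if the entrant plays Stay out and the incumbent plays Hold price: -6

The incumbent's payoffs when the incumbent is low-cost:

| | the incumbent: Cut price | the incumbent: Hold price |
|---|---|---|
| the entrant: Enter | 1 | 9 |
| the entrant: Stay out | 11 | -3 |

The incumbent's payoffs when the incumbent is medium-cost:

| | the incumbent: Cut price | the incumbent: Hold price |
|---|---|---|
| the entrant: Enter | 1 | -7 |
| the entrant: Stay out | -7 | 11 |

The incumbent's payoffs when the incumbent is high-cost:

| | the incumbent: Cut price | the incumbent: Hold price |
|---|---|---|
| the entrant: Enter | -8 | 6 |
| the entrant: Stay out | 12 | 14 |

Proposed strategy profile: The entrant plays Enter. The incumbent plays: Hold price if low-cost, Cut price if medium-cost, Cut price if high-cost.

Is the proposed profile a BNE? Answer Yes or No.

No

The entrant plays Enter: E[Enter] = 0.7·(11) + 0.2·(7) + 0.1·(7) = 9.8; E[Stay out] = -0.9. Best-responding. ✓
The incumbent (cost type low-cost), facing Enter: Cut price gives 1, Hold price gives 9. Proposed Hold price is best. ✓
The incumbent (cost type medium-cost), facing Enter: Cut price gives 1, Hold price gives -7. Proposed Cut price is best. ✓
The incumbent (cost type high-cost), facing Enter: Cut price gives -8, Hold price gives 6. Proposed Cut price is not best — profitable deviation exists. ✗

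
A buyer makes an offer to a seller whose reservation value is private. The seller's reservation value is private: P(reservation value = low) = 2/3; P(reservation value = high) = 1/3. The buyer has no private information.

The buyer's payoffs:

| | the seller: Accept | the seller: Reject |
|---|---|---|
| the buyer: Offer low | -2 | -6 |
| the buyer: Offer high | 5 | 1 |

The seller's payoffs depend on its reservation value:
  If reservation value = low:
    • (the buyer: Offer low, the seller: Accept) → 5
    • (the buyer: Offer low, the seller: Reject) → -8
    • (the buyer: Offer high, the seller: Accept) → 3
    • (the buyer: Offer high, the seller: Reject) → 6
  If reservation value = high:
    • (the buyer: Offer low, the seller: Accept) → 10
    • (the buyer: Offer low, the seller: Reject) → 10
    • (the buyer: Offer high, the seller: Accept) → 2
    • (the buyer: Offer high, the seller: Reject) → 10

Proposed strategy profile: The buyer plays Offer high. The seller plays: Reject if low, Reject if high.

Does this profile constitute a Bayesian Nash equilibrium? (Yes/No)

Yes

A profile is a BNE iff every type of every player is best-responding given beliefs about the other side.
The buyer plays Offer high: E[Offer high] = 2/3·(1) + 1/3·(1) = 1; E[Offer low] = -6. Best-responding. ✓
The seller (reservation value low), facing Offer high: Accept gives 3, Reject gives 6. Proposed Reject is best. ✓
The seller (reservation value high), facing Offer high: Accept gives 2, Reject gives 10. Proposed Reject is best. ✓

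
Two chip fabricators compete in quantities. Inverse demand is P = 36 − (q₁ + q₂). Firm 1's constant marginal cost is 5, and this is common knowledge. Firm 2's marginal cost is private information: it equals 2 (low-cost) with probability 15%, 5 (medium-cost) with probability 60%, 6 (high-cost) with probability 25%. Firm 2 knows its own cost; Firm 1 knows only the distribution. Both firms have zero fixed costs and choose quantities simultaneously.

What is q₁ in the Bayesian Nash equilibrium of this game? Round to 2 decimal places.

10.27

Type-c best response for Firm 2: q₂(c) = (36 − c)/2 − q₁/2.
Firm 1 maximizes expected profit; its first-order condition is 36 − 2q₁ − E[q₂] − 5 = 0.
Substituting E[q₂] and solving: E[c₂] = 4.8, so q₁ = (36 − 2·5 + 4.8)/3 = 10.2667.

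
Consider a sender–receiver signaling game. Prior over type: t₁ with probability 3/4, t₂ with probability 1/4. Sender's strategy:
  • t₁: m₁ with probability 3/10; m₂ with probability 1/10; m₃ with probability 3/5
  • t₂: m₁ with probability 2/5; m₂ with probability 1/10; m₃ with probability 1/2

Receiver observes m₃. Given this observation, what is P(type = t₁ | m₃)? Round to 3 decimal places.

0.783

P(m₃) = (3/4)·(3/5) + (1/4)·(1/2) = 23/40
P(t₁ | m₃) = ((3/4)·(3/5)) / (23/40) = (9/20) / (23/40) = 18/23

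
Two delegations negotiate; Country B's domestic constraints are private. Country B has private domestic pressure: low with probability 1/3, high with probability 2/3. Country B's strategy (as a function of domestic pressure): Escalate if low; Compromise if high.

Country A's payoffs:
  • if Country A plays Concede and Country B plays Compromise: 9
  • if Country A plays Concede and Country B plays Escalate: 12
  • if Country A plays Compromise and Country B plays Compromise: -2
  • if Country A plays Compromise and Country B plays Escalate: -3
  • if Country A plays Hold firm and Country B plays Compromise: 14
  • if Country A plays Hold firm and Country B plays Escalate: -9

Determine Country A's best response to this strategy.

Concede

Compute Country A's expected payoff for each action, taking the expectation over Country B's type.
E[Concede] = 1/3·(12) + 2/3·(9) = 10
E[Compromise] = 1/3·(-3) + 2/3·(-2) = -7/3
E[Hold firm] = 1/3·(-9) + 2/3·(14) = 19/3
Best response: Concede (10 is the largest).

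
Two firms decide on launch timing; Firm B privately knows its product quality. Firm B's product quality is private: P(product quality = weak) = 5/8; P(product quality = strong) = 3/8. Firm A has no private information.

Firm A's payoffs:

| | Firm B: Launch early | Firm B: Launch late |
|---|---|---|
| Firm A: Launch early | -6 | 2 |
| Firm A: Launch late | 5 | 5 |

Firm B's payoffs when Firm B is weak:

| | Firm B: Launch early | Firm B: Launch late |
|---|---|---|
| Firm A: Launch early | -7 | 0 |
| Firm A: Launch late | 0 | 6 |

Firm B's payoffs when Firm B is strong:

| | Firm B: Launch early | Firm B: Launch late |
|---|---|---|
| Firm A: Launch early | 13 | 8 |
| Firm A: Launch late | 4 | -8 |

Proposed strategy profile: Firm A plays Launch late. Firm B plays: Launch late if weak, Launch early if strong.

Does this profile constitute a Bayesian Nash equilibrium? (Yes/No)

Yes

A profile is a BNE iff every type of every player is best-responding given beliefs about the other side.
Firm A plays Launch late: E[Launch late] = 5/8·(5) + 3/8·(5) = 5; E[Launch early] = -1. Best-responding. ✓
Firm B (product quality weak), facing Launch late: Launch early gives 0, Launch late gives 6. Proposed Launch late is best. ✓
Firm B (product quality strong), facing Launch late: Launch early gives 4, Launch late gives -8. Proposed Launch early is best. ✓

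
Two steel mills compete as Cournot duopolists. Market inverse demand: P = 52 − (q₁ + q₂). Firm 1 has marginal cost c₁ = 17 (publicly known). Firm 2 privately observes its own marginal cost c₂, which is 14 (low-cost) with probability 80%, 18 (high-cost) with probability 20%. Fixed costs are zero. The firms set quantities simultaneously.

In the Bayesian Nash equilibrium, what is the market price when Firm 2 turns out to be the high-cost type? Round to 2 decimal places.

29.53

Firm 2 with cost c maximizes (52 − (q₁+q₂) − c)·q₂, giving q₂(c) = (52 − c − q₁)/2.
E[c₂] = 0.8·14 + 0.2·18 = 14.8
Firm 1's FOC against E[q₂] yields q₁ = (52 − 2·17 + E[c₂])/3 = (52 − 34 + 14.8)/3 = 10.9333.
q₂(high-cost) = 11.5333, so P = 52 − (10.9333 + 11.5333) = 29.5333.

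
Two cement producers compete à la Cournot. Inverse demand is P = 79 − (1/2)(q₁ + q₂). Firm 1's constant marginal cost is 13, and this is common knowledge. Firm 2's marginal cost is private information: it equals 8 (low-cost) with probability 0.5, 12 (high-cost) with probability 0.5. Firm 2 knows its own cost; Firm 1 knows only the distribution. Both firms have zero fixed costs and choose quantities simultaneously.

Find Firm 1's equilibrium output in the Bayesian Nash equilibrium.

42

Type-c best response for Firm 2: q₂(c) = (79 − c) − q₁/2.
Firm 1 maximizes expected profit; its first-order condition is 79 − q₁ − (1/2)E[q₂] − 13 = 0.
Substituting E[q₂] and solving: E[c₂] = 10, so q₁ = (79 − 2·13 + 10)/(3/2) = 42.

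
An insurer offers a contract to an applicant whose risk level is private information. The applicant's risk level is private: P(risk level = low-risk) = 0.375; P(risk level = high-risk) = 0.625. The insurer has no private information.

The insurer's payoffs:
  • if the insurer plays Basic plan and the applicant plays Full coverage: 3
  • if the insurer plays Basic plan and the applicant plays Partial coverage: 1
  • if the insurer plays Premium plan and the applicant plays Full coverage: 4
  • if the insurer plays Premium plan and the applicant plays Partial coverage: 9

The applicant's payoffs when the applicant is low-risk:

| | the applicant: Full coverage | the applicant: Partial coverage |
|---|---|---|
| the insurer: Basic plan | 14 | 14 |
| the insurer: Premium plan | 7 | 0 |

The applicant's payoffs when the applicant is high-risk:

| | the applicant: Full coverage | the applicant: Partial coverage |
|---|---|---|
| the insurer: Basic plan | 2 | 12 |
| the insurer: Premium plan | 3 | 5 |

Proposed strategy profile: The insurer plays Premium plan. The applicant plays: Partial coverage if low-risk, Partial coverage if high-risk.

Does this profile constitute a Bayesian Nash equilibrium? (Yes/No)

The insurer plays Premium plan: E[Premium plan] = 0.375·(9) + 0.625·(9) = 9; E[Basic plan] = 1. Best-responding. ✓
The applicant (risk level low-risk), facing Premium plan: Full coverage gives 7, Partial coverage gives 0. Proposed Partial coverage is not best — profitable deviation exists. ✗
The applicant (risk level high-risk), facing Premium plan: Full coverage gives 3, Partial coverage gives 5. Proposed Partial coverage is best. ✓

No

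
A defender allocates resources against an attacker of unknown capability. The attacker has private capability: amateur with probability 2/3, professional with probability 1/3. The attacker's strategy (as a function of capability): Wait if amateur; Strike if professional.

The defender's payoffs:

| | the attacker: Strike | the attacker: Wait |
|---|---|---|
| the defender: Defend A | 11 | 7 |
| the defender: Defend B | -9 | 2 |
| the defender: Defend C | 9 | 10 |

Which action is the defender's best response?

Compute the defender's expected payoff for each action, taking the expectation over the attacker's type.
E[Defend A] = 2/3·(7) + 1/3·(11) = 25/3
E[Defend B] = 2/3·(2) + 1/3·(-9) = -5/3
E[Defend C] = 2/3·(10) + 1/3·(9) = 29/3
Best response: Defend C (29/3 is the largest).

Defend C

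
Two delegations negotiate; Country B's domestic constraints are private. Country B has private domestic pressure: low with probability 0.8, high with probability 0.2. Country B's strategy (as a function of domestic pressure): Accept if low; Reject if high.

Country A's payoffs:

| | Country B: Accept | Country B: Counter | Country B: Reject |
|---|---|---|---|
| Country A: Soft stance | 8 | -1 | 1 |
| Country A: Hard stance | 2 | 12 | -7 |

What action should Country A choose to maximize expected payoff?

Soft stance

Compute Country A's expected payoff for each action, taking the expectation over Country B's type.
E[Soft stance] = 0.8·(8) + 0.2·(1) = 6.6
E[Hard stance] = 0.8·(2) + 0.2·(-7) = 0.2
Best response: Soft stance (6.6 is the largest).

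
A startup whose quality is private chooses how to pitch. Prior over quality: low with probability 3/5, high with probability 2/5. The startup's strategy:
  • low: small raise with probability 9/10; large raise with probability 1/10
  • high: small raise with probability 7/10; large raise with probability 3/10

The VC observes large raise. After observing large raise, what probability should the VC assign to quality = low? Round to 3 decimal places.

P(large raise) = (3/5)·(1/10) + (2/5)·(3/10) = 9/50
P(low | large raise) = ((3/5)·(1/10)) / (9/50) = (3/50) / (9/50) = 1/3

0.333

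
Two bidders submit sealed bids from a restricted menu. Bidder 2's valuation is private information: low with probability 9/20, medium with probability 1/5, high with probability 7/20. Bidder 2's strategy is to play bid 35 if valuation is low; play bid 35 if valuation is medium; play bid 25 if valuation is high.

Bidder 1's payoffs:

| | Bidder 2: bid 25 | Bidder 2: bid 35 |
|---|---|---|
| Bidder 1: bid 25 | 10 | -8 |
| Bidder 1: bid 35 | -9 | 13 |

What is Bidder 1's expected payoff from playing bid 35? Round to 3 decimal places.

E[bid 35] = 9/20·13 + 1/5·13 + 7/20·(-9) = 117/20 + 13/5 + (-63/20) = 53/10

5.300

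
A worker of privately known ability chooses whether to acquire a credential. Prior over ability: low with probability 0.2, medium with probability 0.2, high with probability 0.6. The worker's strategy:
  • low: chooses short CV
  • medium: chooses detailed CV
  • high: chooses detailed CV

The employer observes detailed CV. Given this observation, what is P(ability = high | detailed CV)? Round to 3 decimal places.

0.750

P(detailed CV) = 0.2·0 + 0.2·1 + 0.6·1 = 0.8
P(high | detailed CV) = (0.6·1) / 0.8 = 0.6 / 0.8 = 0.75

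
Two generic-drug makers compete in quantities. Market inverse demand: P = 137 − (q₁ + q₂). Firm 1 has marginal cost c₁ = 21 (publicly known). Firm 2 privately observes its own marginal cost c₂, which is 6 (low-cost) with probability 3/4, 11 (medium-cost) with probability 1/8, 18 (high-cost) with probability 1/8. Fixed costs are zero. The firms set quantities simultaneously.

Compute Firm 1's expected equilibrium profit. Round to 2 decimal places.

Type-c best response for Firm 2: q₂(c) = (137 − c)/2 − q₁/2.
Firm 1 maximizes expected profit; its first-order condition is 137 − 2q₁ − E[q₂] − 21 = 0.
Substituting E[q₂] and solving: E[c₂] = 8.125, so q₁ = (137 − 2·21 + 8.125)/3 = 34.375.
E[P] = 137 − (q₁ + E[q₂]) = 55.375; Firm 1's expected profit = (E[P] − 21)·q₁ = (55.375 − 21)·34.375 = 1181.64.

1181.64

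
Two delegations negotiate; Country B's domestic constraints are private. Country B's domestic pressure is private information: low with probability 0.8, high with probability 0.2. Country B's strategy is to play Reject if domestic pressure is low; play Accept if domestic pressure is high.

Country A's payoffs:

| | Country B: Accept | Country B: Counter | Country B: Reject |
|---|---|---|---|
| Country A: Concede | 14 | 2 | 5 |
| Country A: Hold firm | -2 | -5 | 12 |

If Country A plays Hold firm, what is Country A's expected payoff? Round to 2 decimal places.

E[Hold firm] = 0.8·12 + 0.2·(-2) = 9.6 + (-0.4) = 9.2

9.20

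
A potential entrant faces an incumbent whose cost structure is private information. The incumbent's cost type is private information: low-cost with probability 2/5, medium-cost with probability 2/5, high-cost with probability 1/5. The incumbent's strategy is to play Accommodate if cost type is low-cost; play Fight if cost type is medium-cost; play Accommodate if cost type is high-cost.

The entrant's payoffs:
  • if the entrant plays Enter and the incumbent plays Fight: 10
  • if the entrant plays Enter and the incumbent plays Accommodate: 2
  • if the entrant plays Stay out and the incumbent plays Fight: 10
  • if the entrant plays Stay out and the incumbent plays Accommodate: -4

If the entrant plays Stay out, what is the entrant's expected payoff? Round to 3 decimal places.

1.600

E[Stay out] = 2/5·(-4) + 2/5·10 + 1/5·(-4) = (-8/5) + 4 + (-4/5) = 8/5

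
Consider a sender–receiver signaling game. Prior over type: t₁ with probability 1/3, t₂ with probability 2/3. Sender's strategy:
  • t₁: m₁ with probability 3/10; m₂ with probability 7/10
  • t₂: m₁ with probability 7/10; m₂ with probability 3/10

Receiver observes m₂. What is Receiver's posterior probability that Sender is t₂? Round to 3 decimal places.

Apply Bayes' rule using the sender's strategy as the likelihood.
P(m₂) = (1/3)·(7/10) + (2/3)·(3/10) = 13/30
P(t₂ | m₂) = ((2/3)·(3/10)) / (13/30) = (1/5) / (13/30) = 6/13

0.462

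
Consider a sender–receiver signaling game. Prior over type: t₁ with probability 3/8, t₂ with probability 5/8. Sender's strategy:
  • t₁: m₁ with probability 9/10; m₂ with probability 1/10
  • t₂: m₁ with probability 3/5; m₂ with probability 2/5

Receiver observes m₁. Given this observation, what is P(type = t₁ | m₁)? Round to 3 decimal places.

0.474

P(m₁) = (3/8)·(9/10) + (5/8)·(3/5) = 57/80
P(t₁ | m₁) = ((3/8)·(9/10)) / (57/80) = (27/80) / (57/80) = 9/19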